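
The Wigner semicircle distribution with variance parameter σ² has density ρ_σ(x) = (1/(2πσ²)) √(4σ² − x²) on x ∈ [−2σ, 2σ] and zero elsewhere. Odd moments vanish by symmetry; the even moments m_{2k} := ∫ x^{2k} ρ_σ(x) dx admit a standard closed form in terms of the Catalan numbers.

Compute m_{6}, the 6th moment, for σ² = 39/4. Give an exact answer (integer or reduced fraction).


By the scaled semicircle moment identity, m_{2k} = σ^{2k} · C_k with k = 3.
C_3 = (1/(k+1)) · C(2k, k) = (1/4) · C(6, 3) = (1/4) · 20 = 5.
σ^{2k} = (σ²)^k = (39/4)^3 = 59319/64.

Therefore m_{6} = σ^{6} · C_3 = (59319/64) · 5 = 296595/64.


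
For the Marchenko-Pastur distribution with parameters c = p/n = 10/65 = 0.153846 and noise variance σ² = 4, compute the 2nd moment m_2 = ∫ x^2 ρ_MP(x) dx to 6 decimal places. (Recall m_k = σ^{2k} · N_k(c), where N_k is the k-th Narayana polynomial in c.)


E[X²] = σ⁴ (1 + c) (second MP moment). With σ² = 4 (so σ⁴ = 16) and c = 10/65 = 0.153846: E[X²] = 16 · (1 + 0.153846) = 16 · 1.153846.

So E[X^2] = 18.461538.


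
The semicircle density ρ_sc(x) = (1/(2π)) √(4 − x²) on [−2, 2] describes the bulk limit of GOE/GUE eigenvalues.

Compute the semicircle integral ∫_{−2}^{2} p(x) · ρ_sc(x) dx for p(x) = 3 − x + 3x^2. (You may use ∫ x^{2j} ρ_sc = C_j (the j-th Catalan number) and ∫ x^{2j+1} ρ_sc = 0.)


Write p(x) = Σ a_i x^i, split into monomials and integrate each against ρ_sc separately.
Using ∫ x^{2j} ρ_sc = C_j = (1/(j+1)) C(2j, j) (Catalan numbers) and ∫ x^{2j+1} ρ_sc = 0 (odd monomials vanish by symmetry):
  i = 0 (even): a_0 · C_{0} = 3 · 1 = 3
  i = 1 (odd): ∫ x^1 ρ_sc = 0 (vanishes)
  i = 2 (even): a_2 · C_{1} = 3 · 1 = 3

Summing the contributions: ∫_{−2}^{2} p(x) ρ_sc(x) dx = 3 + 3 = 6.


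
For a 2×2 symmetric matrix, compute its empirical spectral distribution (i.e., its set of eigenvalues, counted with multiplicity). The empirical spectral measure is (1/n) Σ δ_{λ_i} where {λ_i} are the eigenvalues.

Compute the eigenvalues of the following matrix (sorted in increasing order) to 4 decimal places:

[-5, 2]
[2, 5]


Since M is real symmetric, both eigenvalues are real; they are the roots of det(λI − M) = λ² − (tr M) λ + det M.
tr M = -5 + 5 = 0.
det M = (-5)·5 − 2² = -25 − 4 = -29.
Characteristic polynomial: λ² − 29 = 0.
Discriminant Δ = (tr M)² − 4·det M = 0 − (-116) = 116; √Δ = 10.770330.
λ = (tr M ± √Δ)/2 = (0 ± 10.770330)/2, giving (tr M − √Δ)/2 = -5.3852 and (tr M + √Δ)/2 = 5.3852.

Eigenvalues sorted in increasing order: [-5.3852, 5.3852].


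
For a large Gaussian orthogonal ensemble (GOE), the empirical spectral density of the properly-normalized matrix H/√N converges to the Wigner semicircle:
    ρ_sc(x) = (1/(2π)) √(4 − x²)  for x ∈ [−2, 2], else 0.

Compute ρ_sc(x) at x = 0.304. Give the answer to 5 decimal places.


ρ_sc(x) = (1/(2π)) √(4 − x²). With x = 0.304:
  4 − x² = 4 − (0.304)² = 4 − 0.092416 = 3.907584.
  √(4 − x²) = 1.976761.
  1/(2π) = 0.159155.
  ρ_sc(0.304) = 0.159155 · 1.976761 = 0.314611.

Rounded to 5 decimal places: ρ_sc(0.304) ≈ 0.31461.


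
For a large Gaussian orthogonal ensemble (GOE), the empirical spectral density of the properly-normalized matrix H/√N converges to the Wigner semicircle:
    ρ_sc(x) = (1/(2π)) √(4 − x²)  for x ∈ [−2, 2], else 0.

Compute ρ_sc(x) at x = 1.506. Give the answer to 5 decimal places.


ρ_sc(x) = (1/(2π)) √(4 − x²). With x = 1.506:
  4 − x² = 4 − (1.506)² = 4 − 2.268036 = 1.731964.
  √(4 − x²) = 1.316041.
  1/(2π) = 0.159155.
  ρ_sc(1.506) = 0.159155 · 1.316041 = 0.209454.

Rounded to 5 decimal places: ρ_sc(1.506) ≈ 0.20945.


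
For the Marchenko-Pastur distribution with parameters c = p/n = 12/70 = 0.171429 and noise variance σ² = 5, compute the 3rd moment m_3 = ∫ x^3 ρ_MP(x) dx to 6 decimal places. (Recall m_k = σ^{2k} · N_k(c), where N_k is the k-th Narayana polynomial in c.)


E[X³] = σ⁶ (1 + 3c + c²) (third MP moment). With σ² = 5 (so σ⁶ = 125) and c = 12/70 = 0.171429: E[X³] = 125 · (1 + 3·0.171429 + (0.171429)²) = 125 · 1.543673.

So E[X^3] = 192.959184.


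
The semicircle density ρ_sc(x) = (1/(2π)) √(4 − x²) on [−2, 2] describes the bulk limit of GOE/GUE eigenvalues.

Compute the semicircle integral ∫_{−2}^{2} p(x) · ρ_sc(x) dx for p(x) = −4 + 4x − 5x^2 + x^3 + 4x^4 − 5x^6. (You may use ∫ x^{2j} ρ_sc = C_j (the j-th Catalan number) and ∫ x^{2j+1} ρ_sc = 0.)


Write p(x) = Σ a_i x^i, split into monomials and integrate each against ρ_sc separately.
Using ∫ x^{2j} ρ_sc = C_j = (1/(j+1)) C(2j, j) (Catalan numbers) and ∫ x^{2j+1} ρ_sc = 0 (odd monomials vanish by symmetry):
  i = 0 (even): a_0 · C_{0} = -4 · 1 = -4
  i = 1 (odd): ∫ x^1 ρ_sc = 0 (vanishes)
  i = 2 (even): a_2 · C_{1} = -5 · 1 = -5
  i = 3 (odd): ∫ x^3 ρ_sc = 0 (vanishes)
  i = 4 (even): a_4 · C_{2} = 4 · 2 = 8
  i = 6 (even): a_6 · C_{3} = -5 · 5 = -25

Summing the contributions: ∫_{−2}^{2} p(x) ρ_sc(x) dx = (-4) + (-5) + 8 + (-25) = -26.


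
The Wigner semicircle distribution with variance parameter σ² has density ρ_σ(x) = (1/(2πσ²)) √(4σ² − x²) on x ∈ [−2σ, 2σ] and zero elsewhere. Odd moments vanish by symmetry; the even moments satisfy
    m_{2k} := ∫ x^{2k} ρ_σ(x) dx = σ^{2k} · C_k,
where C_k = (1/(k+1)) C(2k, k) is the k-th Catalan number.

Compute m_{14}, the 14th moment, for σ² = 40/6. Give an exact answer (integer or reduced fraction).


By the scaled semicircle moment identity, m_{2k} = σ^{2k} · C_k with k = 7.
C_7 = (1/(k+1)) · C(2k, k) = (1/8) · C(14, 7) = (1/8) · 3432 = 429.
σ^{2k} = (σ²)^k = (40/6)^7 = 1280000000/2187.

Therefore m_{14} = σ^{14} · C_7 = (1280000000/2187) · 429 = 183040000000/729.


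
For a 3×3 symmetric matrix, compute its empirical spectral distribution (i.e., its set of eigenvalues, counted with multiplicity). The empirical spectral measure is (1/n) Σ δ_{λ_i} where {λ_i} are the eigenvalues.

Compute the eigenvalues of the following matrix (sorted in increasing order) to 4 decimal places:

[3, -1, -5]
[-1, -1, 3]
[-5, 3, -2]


Since M is real symmetric, all three eigenvalues are real; they are the roots of det(λI − M) = λ³ − (tr M) λ² + s λ − det M, where s is the sum of the principal 2×2 minors.
tr M = 3 + (-1) + (-2) = 0.
s = (3·(-1) − (-1)²) + (3·(-2) − (-5)²) + ((-1)·(-2) − 3²) = -4 + (-31) + (-7) = -42.
det M (expand along row 1) = 3·(-7) − (-1)·17 + (-5)·(-8) = 36.
Characteristic polynomial: λ³ − 42λ − 36 = 0.
Substitute λ = y + (tr M)/3 = y + 0.000000 to remove the quadratic term: y³ + p·y + q = 0 with p = s − (tr M)²/3 = -42.000000 and q = −2(tr M)³/27 + (tr M)·s/3 − det M = -36.000000.
Three real roots ⇒ use the trigonometric (Viète) form: r = 2√(−p/3) = 7.483315, φ = arccos(3q/(p·r)) = arccos(0.343622) = 1.220026 rad.
y_k = r·cos(φ/3 − 2πk/3) for k = 0, 1, 2 gives y = 6.872983, -0.872983, -6.000000.
λ_k = y_k + 0.000000 gives λ = 6.8730, -0.8730, -6.0000 (check: the sum is 0.0000 = tr M).

Eigenvalues sorted in increasing order: [-6.0000, -0.8730, 6.8730].


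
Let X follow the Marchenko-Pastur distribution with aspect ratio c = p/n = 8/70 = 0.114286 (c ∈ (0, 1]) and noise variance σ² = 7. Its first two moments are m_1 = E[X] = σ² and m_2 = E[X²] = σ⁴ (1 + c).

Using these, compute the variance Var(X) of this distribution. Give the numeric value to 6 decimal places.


m_1 = E[X] = σ² = 7, so m_1² = 49.
m_2 = E[X²] = σ⁴ (1 + c) = 49 · (1 + 0.114286) = 49 · 1.114286 = 54.600000.
(Note m_2 − m_1² simplifies to c · σ⁴ = 0.114286 · 49.)

Var(X) = m_2 − m_1² = 54.600000 − 49 = 5.600000.


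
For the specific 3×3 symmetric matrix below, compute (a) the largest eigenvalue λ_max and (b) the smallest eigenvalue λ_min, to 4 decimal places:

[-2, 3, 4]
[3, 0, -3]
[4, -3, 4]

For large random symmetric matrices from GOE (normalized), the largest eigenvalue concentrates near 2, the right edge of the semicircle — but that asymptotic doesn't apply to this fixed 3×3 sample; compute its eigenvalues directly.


Since M is real symmetric, all three eigenvalues are real; they are the roots of det(λI − M) = λ³ − (tr M) λ² + s λ − det M, where s is the sum of the principal 2×2 minors.
tr M = -2 + 0 + 4 = 2.
s = ((-2)·0 − 3²) + ((-2)·4 − 4²) + (0·4 − (-3)²) = -9 + (-24) + (-9) = -42.
det M (expand along row 1) = (-2)·(-9) − 3·24 + 4·(-9) = -90.
Characteristic polynomial: λ³ − 2λ² − 42λ + 90 = 0.
Substitute λ = y + (tr M)/3 = y + 0.666667 to remove the quadratic term: y³ + p·y + q = 0 with p = s − (tr M)²/3 = -43.333333 and q = −2(tr M)³/27 + (tr M)·s/3 − det M = 61.407407.
Three real roots ⇒ use the trigonometric (Viète) form: r = 2√(−p/3) = 7.601170, φ = arccos(3q/(p·r)) = arccos(-0.559293) = 2.164329 rad.
y_k = r·cos(φ/3 − 2πk/3) for k = 0, 1, 2 gives y = 5.707364, 1.494056, -7.201421.
λ_k = y_k + 0.666667 gives λ = 6.3740, 2.1607, -6.5348 (check: the sum is 2.0000 = tr M).

Hence λ_max = 6.3740 and λ_min = -6.5348.


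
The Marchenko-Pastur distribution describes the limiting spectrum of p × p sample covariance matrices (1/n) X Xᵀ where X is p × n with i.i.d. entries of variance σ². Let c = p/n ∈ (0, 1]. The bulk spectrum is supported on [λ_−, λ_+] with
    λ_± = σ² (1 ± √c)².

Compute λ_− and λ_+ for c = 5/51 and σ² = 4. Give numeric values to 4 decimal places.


c = 5/51 = 0.098039; √c = 0.313112.
λ_− = σ² (1 − √c)² = 4 · (1 − 0.313112)² = 4 · (0.686888)² = 1.887260.
λ_+ = σ² (1 + √c)² = 4 · (1 + 0.313112)² = 4 · (1.313112)² = 6.897054.

Rounded to 4 decimal places: λ_− ≈ 1.8873, λ_+ ≈ 6.8971.


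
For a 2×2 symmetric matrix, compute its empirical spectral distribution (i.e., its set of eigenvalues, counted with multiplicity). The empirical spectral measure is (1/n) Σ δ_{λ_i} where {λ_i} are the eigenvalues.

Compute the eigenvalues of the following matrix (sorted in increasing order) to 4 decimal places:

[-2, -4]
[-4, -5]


Since M is real symmetric, both eigenvalues are real; they are the roots of det(λI − M) = λ² − (tr M) λ + det M.
tr M = -2 + (-5) = -7.
det M = (-2)·(-5) − (-4)² = 10 − 16 = -6.
Characteristic polynomial: λ² + 7λ − 6 = 0.
Discriminant Δ = (tr M)² − 4·det M = 49 − (-24) = 73; √Δ = 8.544004.
λ = (tr M ± √Δ)/2 = (-7 ± 8.544004)/2, giving (tr M − √Δ)/2 = -7.7720 and (tr M + √Δ)/2 = 0.7720.

Eigenvalues sorted in increasing order: [-7.7720, 0.7720].


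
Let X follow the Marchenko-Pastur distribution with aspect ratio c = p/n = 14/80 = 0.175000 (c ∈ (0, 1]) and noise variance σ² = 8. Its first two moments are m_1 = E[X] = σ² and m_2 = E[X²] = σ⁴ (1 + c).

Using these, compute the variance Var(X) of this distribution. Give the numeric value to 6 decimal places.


m_1 = E[X] = σ² = 8, so m_1² = 64.
m_2 = E[X²] = σ⁴ (1 + c) = 64 · (1 + 0.175000) = 64 · 1.175000 = 75.200000.
(Note m_2 − m_1² simplifies to c · σ⁴ = 0.175000 · 64.)

Var(X) = m_2 − m_1² = 75.200000 − 64 = 11.200000.


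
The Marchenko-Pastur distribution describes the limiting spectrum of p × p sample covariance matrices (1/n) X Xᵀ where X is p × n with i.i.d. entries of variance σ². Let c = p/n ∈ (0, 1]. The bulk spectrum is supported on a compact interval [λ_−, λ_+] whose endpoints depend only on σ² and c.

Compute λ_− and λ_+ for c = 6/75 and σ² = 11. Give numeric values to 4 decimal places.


c = 6/75 = 0.080000; √c = 0.282843.
λ_− = σ² (1 − √c)² = 11 · (1 − 0.282843)² = 11 · (0.717157)² = 5.657460.
λ_+ = σ² (1 + √c)² = 11 · (1 + 0.282843)² = 11 · (1.282843)² = 18.102540.

Rounded to 4 decimal places: λ_− ≈ 5.6575, λ_+ ≈ 18.1025.


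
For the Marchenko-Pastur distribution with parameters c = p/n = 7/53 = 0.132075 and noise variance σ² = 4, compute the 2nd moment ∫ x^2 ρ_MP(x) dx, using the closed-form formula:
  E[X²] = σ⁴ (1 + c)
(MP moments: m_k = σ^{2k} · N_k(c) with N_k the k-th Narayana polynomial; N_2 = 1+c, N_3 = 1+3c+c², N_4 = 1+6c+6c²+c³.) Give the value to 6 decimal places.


E[X²] = σ⁴ (1 + c) (second MP moment). With σ² = 4 (so σ⁴ = 16) and c = 7/53 = 0.132075: E[X²] = 16 · (1 + 0.132075) = 16 · 1.132075.

So E[X^2] = 18.113208.


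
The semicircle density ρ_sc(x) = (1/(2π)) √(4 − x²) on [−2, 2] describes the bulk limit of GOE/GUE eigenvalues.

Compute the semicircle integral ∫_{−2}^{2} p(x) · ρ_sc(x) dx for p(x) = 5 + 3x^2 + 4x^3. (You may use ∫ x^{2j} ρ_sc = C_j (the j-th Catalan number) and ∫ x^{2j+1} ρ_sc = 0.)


Write p(x) = Σ a_i x^i, split into monomials and integrate each against ρ_sc separately.
Using ∫ x^{2j} ρ_sc = C_j = (1/(j+1)) C(2j, j) (Catalan numbers) and ∫ x^{2j+1} ρ_sc = 0 (odd monomials vanish by symmetry):
  i = 0 (even): a_0 · C_{0} = 5 · 1 = 5
  i = 2 (even): a_2 · C_{1} = 3 · 1 = 3
  i = 3 (odd): ∫ x^3 ρ_sc = 0 (vanishes)

Summing the contributions: ∫_{−2}^{2} p(x) ρ_sc(x) dx = 5 + 3 = 8.


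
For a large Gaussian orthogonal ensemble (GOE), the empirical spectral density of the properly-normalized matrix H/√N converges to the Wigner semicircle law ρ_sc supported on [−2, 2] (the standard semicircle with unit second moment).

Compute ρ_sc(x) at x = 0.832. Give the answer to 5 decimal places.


ρ_sc(x) = (1/(2π)) √(4 − x²). With x = 0.832:
  4 − x² = 4 − (0.832)² = 4 − 0.692224 = 3.307776.
  √(4 − x²) = 1.818729.
  1/(2π) = 0.159155.
  ρ_sc(0.832) = 0.159155 · 1.818729 = 0.289460.

Rounded to 5 decimal places: ρ_sc(0.832) ≈ 0.28946.


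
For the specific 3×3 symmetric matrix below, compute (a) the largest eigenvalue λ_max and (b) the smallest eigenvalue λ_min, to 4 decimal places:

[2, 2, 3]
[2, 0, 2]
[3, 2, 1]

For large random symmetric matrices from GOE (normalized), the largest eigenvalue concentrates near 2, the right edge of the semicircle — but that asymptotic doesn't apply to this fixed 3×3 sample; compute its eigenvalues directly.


Since M is real symmetric, all three eigenvalues are real; they are the roots of det(λI − M) = λ³ − (tr M) λ² + s λ − det M, where s is the sum of the principal 2×2 minors.
tr M = 2 + 0 + 1 = 3.
s = (2·0 − 2²) + (2·1 − 3²) + (0·1 − 2²) = -4 + (-7) + (-4) = -15.
det M (expand along row 1) = 2·(-4) − 2·(-4) + 3·4 = 12.
Characteristic polynomial: λ³ − 3λ² − 15λ − 12 = 0.
Substitute λ = y + (tr M)/3 = y + 1.000000 to remove the quadratic term: y³ + p·y + q = 0 with p = s − (tr M)²/3 = -18.000000 and q = −2(tr M)³/27 + (tr M)·s/3 − det M = -29.000000.
Three real roots ⇒ use the trigonometric (Viète) form: r = 2√(−p/3) = 4.898979, φ = arccos(3q/(p·r)) = arccos(0.986600) = 0.163890 rad.
y_k = r·cos(φ/3 − 2πk/3) for k = 0, 1, 2 gives y = 4.891671, -2.214175, -2.677496.
λ_k = y_k + 1.000000 gives λ = 5.8917, -1.2142, -1.6775 (check: the sum is 3.0000 = tr M).

Hence λ_max = 5.8917 and λ_min = -1.6775.


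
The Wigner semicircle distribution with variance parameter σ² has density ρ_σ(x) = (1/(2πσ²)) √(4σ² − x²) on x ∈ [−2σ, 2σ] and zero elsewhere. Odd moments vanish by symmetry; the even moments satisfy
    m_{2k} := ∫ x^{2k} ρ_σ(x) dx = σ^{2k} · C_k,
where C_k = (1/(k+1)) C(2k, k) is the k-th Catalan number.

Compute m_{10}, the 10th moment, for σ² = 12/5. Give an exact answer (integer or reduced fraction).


By the scaled semicircle moment identity, m_{2k} = σ^{2k} · C_k with k = 5.
C_5 = (1/(k+1)) · C(2k, k) = (1/6) · C(10, 5) = (1/6) · 252 = 42.
σ^{2k} = (σ²)^k = (12/5)^5 = 248832/3125.

Therefore m_{10} = σ^{10} · C_5 = (248832/3125) · 42 = 10450944/3125.


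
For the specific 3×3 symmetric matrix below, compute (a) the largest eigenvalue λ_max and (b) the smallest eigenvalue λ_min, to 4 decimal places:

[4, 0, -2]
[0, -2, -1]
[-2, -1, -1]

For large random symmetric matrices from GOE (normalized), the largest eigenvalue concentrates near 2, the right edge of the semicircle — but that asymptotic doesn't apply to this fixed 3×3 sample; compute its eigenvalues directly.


Since M is real symmetric, all three eigenvalues are real; they are the roots of det(λI − M) = λ³ − (tr M) λ² + s λ − det M, where s is the sum of the principal 2×2 minors.
tr M = 4 + (-2) + (-1) = 1.
s = (4·(-2) − 0²) + (4·(-1) − (-2)²) + ((-2)·(-1) − (-1)²) = -8 + (-8) + 1 = -15.
det M (expand along row 1) = 4·1 − 0·(-2) + (-2)·(-4) = 12.
Characteristic polynomial: λ³ − λ² − 15λ − 12 = 0.
Substitute λ = y + (tr M)/3 = y + 0.333333 to remove the quadratic term: y³ + p·y + q = 0 with p = s − (tr M)²/3 = -15.333333 and q = −2(tr M)³/27 + (tr M)·s/3 − det M = -17.074074.
Three real roots ⇒ use the trigonometric (Viète) form: r = 2√(−p/3) = 4.521553, φ = arccos(3q/(p·r)) = arccos(0.738812) = 0.739490 rad.
y_k = r·cos(φ/3 − 2πk/3) for k = 0, 1, 2 gives y = 4.384881, -1.236959, -3.147922.
λ_k = y_k + 0.333333 gives λ = 4.7182, -0.9036, -2.8146 (check: the sum is 1.0000 = tr M).

Hence λ_max = 4.7182 and λ_min = -2.8146.


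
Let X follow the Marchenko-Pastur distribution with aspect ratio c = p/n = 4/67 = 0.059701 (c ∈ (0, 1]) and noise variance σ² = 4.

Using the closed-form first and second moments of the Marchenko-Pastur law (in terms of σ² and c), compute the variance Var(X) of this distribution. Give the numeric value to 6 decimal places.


Recall the MP moments m_1 = E[X] = σ² and m_2 = E[X²] = σ⁴ (1 + c).
m_1 = E[X] = σ² = 4, so m_1² = 16.
m_2 = E[X²] = σ⁴ (1 + c) = 16 · (1 + 0.059701) = 16 · 1.059701 = 16.955224.
(Note m_2 − m_1² simplifies to c · σ⁴ = 0.059701 · 16.)

Var(X) = m_2 − m_1² = 16.955224 − 16 = 0.955224.


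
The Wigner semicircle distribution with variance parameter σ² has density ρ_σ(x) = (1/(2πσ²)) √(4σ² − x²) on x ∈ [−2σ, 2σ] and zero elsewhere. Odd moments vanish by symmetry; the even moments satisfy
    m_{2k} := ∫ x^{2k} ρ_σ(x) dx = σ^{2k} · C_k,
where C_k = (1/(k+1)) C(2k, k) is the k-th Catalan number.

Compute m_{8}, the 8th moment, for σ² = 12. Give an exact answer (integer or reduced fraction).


By the scaled semicircle moment identity, m_{2k} = σ^{2k} · C_k with k = 4.
C_4 = (1/(k+1)) · C(2k, k) = (1/5) · C(8, 4) = (1/5) · 70 = 14.
σ^{2k} = (σ²)^k = (12)^4 = 20736.

Therefore m_{8} = σ^{8} · C_4 = 20736 · 14 = 290304.


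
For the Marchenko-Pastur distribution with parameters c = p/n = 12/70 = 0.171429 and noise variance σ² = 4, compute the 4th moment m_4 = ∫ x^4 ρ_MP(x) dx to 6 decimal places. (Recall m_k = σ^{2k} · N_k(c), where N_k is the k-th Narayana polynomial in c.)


E[X⁴] = σ⁸ (1 + 6c + 6c² + c³) (fourth MP moment). With σ² = 4 (so σ⁸ = 256) and c = 12/70 = 0.171429: E[X⁴] = 256 · (1 + 6·0.171429 + 6·(0.171429)² + (0.171429)³) = 256 · 2.209936.

So E[X^4] = 565.743580.


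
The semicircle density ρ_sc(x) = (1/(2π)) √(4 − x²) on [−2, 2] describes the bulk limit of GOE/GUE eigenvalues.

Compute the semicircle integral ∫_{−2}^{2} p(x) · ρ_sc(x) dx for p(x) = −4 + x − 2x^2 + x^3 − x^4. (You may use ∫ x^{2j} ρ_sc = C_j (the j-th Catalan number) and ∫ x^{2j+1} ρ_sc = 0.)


Write p(x) = Σ a_i x^i, split into monomials and integrate each against ρ_sc separately.
Using ∫ x^{2j} ρ_sc = C_j = (1/(j+1)) C(2j, j) (Catalan numbers) and ∫ x^{2j+1} ρ_sc = 0 (odd monomials vanish by symmetry):
  i = 0 (even): a_0 · C_{0} = -4 · 1 = -4
  i = 1 (odd): ∫ x^1 ρ_sc = 0 (vanishes)
  i = 2 (even): a_2 · C_{1} = -2 · 1 = -2
  i = 3 (odd): ∫ x^3 ρ_sc = 0 (vanishes)
  i = 4 (even): a_4 · C_{2} = -1 · 2 = -2

Summing the contributions: ∫_{−2}^{2} p(x) ρ_sc(x) dx = (-4) + (-2) + (-2) = -8.


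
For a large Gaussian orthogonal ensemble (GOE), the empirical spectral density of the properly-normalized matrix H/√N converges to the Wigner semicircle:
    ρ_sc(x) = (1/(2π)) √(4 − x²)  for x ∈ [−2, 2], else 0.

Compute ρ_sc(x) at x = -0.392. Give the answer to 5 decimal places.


ρ_sc(x) = (1/(2π)) √(4 − x²). With x = -0.392:
  4 − x² = 4 − (-0.392)² = 4 − 0.153664 = 3.846336.
  √(4 − x²) = 1.961208.
  1/(2π) = 0.159155.
  ρ_sc(-0.392) = 0.159155 · 1.961208 = 0.312136.

Rounded to 5 decimal places: ρ_sc(-0.392) ≈ 0.31214.


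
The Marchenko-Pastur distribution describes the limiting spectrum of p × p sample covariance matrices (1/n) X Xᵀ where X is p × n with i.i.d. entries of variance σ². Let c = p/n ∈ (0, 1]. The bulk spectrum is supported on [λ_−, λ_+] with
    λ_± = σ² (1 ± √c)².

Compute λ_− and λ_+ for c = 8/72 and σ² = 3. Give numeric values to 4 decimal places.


c = 8/72 = 0.111111; √c = 0.333333.
λ_− = σ² (1 − √c)² = 3 · (1 − 0.333333)² = 3 · (0.666667)² = 1.333333.
λ_+ = σ² (1 + √c)² = 3 · (1 + 0.333333)² = 3 · (1.333333)² = 5.333333.

Rounded to 4 decimal places: λ_− ≈ 1.3333, λ_+ ≈ 5.3333.


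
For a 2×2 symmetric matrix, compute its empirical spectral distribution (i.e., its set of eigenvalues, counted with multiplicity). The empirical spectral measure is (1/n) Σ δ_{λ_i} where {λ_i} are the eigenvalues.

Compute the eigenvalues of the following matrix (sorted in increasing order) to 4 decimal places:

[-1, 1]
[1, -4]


Since M is real symmetric, both eigenvalues are real; they are the roots of det(λI − M) = λ² − (tr M) λ + det M.
tr M = -1 + (-4) = -5.
det M = (-1)·(-4) − 1² = 4 − 1 = 3.
Characteristic polynomial: λ² + 5λ + 3 = 0.
Discriminant Δ = (tr M)² − 4·det M = 25 − 12 = 13; √Δ = 3.605551.
λ = (tr M ± √Δ)/2 = (-5 ± 3.605551)/2, giving (tr M − √Δ)/2 = -4.3028 and (tr M + √Δ)/2 = -0.6972.

Eigenvalues sorted in increasing order: [-4.3028, -0.6972].


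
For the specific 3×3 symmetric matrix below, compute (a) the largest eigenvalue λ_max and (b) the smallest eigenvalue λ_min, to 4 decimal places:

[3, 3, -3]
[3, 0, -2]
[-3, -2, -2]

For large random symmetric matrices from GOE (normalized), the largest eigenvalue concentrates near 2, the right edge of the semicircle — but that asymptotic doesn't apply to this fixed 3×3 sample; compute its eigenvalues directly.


Since M is real symmetric, all three eigenvalues are real; they are the roots of det(λI − M) = λ³ − (tr M) λ² + s λ − det M, where s is the sum of the principal 2×2 minors.
tr M = 3 + 0 + (-2) = 1.
s = (3·0 − 3²) + (3·(-2) − (-3)²) + (0·(-2) − (-2)²) = -9 + (-15) + (-4) = -28.
det M (expand along row 1) = 3·(-4) − 3·(-12) + (-3)·(-6) = 42.
Characteristic polynomial: λ³ − λ² − 28λ − 42 = 0.
Substitute λ = y + (tr M)/3 = y + 0.333333 to remove the quadratic term: y³ + p·y + q = 0 with p = s − (tr M)²/3 = -28.333333 and q = −2(tr M)³/27 + (tr M)·s/3 − det M = -51.407407.
Three real roots ⇒ use the trigonometric (Viète) form: r = 2√(−p/3) = 6.146363, φ = arccos(3q/(p·r)) = arccos(0.885587) = 0.483041 rad.
y_k = r·cos(φ/3 − 2πk/3) for k = 0, 1, 2 gives y = 6.066862, -2.180069, -3.886792.
λ_k = y_k + 0.333333 gives λ = 6.4002, -1.8467, -3.5535 (check: the sum is 1.0000 = tr M).

Hence λ_max = 6.4002 and λ_min = -3.5535.


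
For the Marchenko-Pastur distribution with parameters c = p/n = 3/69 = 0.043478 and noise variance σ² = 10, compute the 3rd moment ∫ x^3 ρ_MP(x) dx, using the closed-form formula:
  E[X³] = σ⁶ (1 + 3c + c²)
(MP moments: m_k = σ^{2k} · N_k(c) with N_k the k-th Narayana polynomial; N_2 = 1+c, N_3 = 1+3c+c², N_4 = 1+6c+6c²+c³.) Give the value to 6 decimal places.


E[X³] = σ⁶ (1 + 3c + c²) (third MP moment). With σ² = 10 (so σ⁶ = 1000) and c = 3/69 = 0.043478: E[X³] = 1000 · (1 + 3·0.043478 + (0.043478)²) = 1000 · 1.132325.

So E[X^3] = 1132.325142.


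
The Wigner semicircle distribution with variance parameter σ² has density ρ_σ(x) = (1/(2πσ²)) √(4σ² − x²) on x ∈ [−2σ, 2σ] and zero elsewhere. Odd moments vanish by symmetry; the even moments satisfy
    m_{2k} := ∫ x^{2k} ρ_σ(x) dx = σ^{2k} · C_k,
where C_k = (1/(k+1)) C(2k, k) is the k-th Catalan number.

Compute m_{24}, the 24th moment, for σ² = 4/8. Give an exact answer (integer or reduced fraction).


By the scaled semicircle moment identity, m_{2k} = σ^{2k} · C_k with k = 12.
C_12 = (1/(k+1)) · C(2k, k) = (1/13) · C(24, 12) = (1/13) · 2704156 = 208012.
σ^{2k} = (σ²)^k = (4/8)^12 = 1/4096.

Therefore m_{24} = σ^{24} · C_12 = (1/4096) · 208012 = 52003/1024.


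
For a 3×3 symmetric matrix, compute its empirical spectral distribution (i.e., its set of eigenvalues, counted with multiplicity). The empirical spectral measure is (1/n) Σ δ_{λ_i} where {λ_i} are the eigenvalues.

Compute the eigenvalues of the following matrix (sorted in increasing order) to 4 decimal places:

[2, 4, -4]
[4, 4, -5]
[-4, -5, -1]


Since M is real symmetric, all three eigenvalues are real; they are the roots of det(λI − M) = λ³ − (tr M) λ² + s λ − det M, where s is the sum of the principal 2×2 minors.
tr M = 2 + 4 + (-1) = 5.
s = (2·4 − 4²) + (2·(-1) − (-4)²) + (4·(-1) − (-5)²) = -8 + (-18) + (-29) = -55.
det M (expand along row 1) = 2·(-29) − 4·(-24) + (-4)·(-4) = 54.
Characteristic polynomial: λ³ − 5λ² − 55λ − 54 = 0.
Substitute λ = y + (tr M)/3 = y + 1.666667 to remove the quadratic term: y³ + p·y + q = 0 with p = s − (tr M)²/3 = -63.333333 and q = −2(tr M)³/27 + (tr M)·s/3 − det M = -154.925926.
Three real roots ⇒ use the trigonometric (Viète) form: r = 2√(−p/3) = 9.189366, φ = arccos(3q/(p·r)) = arccos(0.798597) = 0.645836 rad.
y_k = r·cos(φ/3 − 2πk/3) for k = 0, 1, 2 gives y = 8.977247, -2.788589, -6.188658.
λ_k = y_k + 1.666667 gives λ = 10.6439, -1.1219, -4.5220 (check: the sum is 5.0000 = tr M).

Eigenvalues sorted in increasing order: [-4.5220, -1.1219, 10.6439].


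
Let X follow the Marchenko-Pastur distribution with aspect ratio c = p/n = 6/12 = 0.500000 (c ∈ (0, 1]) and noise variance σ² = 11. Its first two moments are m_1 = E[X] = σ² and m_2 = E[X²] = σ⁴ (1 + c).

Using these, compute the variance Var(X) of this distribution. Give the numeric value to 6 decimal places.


m_1 = E[X] = σ² = 11, so m_1² = 121.
m_2 = E[X²] = σ⁴ (1 + c) = 121 · (1 + 0.500000) = 121 · 1.500000 = 181.500000.
(Note m_2 − m_1² simplifies to c · σ⁴ = 0.500000 · 121.)

Var(X) = m_2 − m_1² = 181.500000 − 121 = 60.500000.


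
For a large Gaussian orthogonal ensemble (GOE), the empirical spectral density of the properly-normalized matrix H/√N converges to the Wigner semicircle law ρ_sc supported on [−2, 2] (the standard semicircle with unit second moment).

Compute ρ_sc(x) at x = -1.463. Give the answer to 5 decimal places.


ρ_sc(x) = (1/(2π)) √(4 − x²). With x = -1.463:
  4 − x² = 4 − (-1.463)² = 4 − 2.140369 = 1.859631.
  √(4 − x²) = 1.363683.
  1/(2π) = 0.159155.
  ρ_sc(-1.463) = 0.159155 · 1.363683 = 0.217037.

Rounded to 5 decimal places: ρ_sc(-1.463) ≈ 0.21704.


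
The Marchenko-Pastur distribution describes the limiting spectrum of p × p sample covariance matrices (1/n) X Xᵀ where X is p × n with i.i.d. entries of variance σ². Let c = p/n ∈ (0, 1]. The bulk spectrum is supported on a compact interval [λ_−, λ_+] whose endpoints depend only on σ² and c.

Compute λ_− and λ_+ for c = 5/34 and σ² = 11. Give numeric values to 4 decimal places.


c = 5/34 = 0.147059; √c = 0.383482.
λ_− = σ² (1 − √c)² = 11 · (1 − 0.383482)² = 11 · (0.616518)² = 4.181032.
λ_+ = σ² (1 + √c)² = 11 · (1 + 0.383482)² = 11 · (1.383482)² = 21.054262.

Rounded to 4 decimal places: λ_− ≈ 4.1810, λ_+ ≈ 21.0543.


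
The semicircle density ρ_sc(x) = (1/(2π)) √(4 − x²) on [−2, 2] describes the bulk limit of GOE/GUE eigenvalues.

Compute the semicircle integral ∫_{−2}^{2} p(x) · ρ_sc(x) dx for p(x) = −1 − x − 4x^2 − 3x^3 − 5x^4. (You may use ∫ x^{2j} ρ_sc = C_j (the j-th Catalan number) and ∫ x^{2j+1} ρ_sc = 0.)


Write p(x) = Σ a_i x^i, split into monomials and integrate each against ρ_sc separately.
Using ∫ x^{2j} ρ_sc = C_j = (1/(j+1)) C(2j, j) (Catalan numbers) and ∫ x^{2j+1} ρ_sc = 0 (odd monomials vanish by symmetry):
  i = 0 (even): a_0 · C_{0} = -1 · 1 = -1
  i = 1 (odd): ∫ x^1 ρ_sc = 0 (vanishes)
  i = 2 (even): a_2 · C_{1} = -4 · 1 = -4
  i = 3 (odd): ∫ x^3 ρ_sc = 0 (vanishes)
  i = 4 (even): a_4 · C_{2} = -5 · 2 = -10

Summing the contributions: ∫_{−2}^{2} p(x) ρ_sc(x) dx = (-1) + (-4) + (-10) = -15.


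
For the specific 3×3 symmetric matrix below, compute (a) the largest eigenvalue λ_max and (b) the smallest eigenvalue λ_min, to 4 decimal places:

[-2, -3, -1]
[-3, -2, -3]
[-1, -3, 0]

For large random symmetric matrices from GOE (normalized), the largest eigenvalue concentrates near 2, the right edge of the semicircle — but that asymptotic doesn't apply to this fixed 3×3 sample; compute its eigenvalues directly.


Since M is real symmetric, all three eigenvalues are real; they are the roots of det(λI − M) = λ³ − (tr M) λ² + s λ − det M, where s is the sum of the principal 2×2 minors.
tr M = -2 + (-2) + 0 = -4.
s = ((-2)·(-2) − (-3)²) + ((-2)·0 − (-1)²) + ((-2)·0 − (-3)²) = -5 + (-1) + (-9) = -15.
det M (expand along row 1) = (-2)·(-9) − (-3)·(-3) + (-1)·7 = 2.
Characteristic polynomial: λ³ + 4λ² − 15λ − 2 = 0.
Substitute λ = y + (tr M)/3 = y − 1.333333 to remove the quadratic term: y³ + p·y + q = 0 with p = s − (tr M)²/3 = -20.333333 and q = −2(tr M)³/27 + (tr M)·s/3 − det M = 22.740741.
Three real roots ⇒ use the trigonometric (Viète) form: r = 2√(−p/3) = 5.206833, φ = arccos(3q/(p·r)) = arccos(-0.644382) = 2.271012 rad.
y_k = r·cos(φ/3 − 2πk/3) for k = 0, 1, 2 gives y = 3.784831, 1.204297, -4.989127.
λ_k = y_k − 1.333333 gives λ = 2.4515, -0.1290, -6.3225 (check: the sum is -4.0000 = tr M).

Hence λ_max = 2.4515 and λ_min = -6.3225.


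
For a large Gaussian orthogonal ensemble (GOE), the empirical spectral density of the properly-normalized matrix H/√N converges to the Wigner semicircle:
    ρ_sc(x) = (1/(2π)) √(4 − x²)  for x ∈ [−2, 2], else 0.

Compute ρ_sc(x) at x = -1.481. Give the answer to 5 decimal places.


ρ_sc(x) = (1/(2π)) √(4 − x²). With x = -1.481:
  4 − x² = 4 − (-1.481)² = 4 − 2.193361 = 1.806639.
  √(4 − x²) = 1.344113.
  1/(2π) = 0.159155.
  ρ_sc(-1.481) = 0.159155 · 1.344113 = 0.213922.

Rounded to 5 decimal places: ρ_sc(-1.481) ≈ 0.21392.


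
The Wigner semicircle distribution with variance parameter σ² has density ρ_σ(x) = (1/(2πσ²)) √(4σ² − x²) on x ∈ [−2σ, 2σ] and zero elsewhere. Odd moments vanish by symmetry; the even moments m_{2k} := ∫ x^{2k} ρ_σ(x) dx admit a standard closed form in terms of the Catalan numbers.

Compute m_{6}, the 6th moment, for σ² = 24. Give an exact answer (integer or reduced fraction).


By the scaled semicircle moment identity, m_{2k} = σ^{2k} · C_k with k = 3.
C_3 = (1/(k+1)) · C(2k, k) = (1/4) · C(6, 3) = (1/4) · 20 = 5.
σ^{2k} = (σ²)^k = (24)^3 = 13824.

Therefore m_{6} = σ^{6} · C_3 = 13824 · 5 = 69120.


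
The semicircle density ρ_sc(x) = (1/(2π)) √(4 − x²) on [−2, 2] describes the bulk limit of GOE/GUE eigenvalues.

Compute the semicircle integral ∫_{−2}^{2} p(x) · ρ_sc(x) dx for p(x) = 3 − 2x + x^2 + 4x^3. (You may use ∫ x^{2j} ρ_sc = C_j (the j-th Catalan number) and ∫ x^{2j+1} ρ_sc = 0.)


Write p(x) = Σ a_i x^i, split into monomials and integrate each against ρ_sc separately.
Using ∫ x^{2j} ρ_sc = C_j = (1/(j+1)) C(2j, j) (Catalan numbers) and ∫ x^{2j+1} ρ_sc = 0 (odd monomials vanish by symmetry):
  i = 0 (even): a_0 · C_{0} = 3 · 1 = 3
  i = 1 (odd): ∫ x^1 ρ_sc = 0 (vanishes)
  i = 2 (even): a_2 · C_{1} = 1 · 1 = 1
  i = 3 (odd): ∫ x^3 ρ_sc = 0 (vanishes)

Summing the contributions: ∫_{−2}^{2} p(x) ρ_sc(x) dx = 3 + 1 = 4.


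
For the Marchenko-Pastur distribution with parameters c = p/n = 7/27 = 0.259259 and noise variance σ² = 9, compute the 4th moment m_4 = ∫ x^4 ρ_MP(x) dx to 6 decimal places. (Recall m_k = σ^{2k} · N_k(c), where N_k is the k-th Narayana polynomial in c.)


E[X⁴] = σ⁸ (1 + 6c + 6c² + c³) (fourth MP moment). With σ² = 9 (so σ⁸ = 6561) and c = 7/27 = 0.259259: E[X⁴] = 6561 · (1 + 6·0.259259 + 6·(0.259259)² + (0.259259)³) = 6561 · 2.976274.

So E[X^4] = 19527.333333.


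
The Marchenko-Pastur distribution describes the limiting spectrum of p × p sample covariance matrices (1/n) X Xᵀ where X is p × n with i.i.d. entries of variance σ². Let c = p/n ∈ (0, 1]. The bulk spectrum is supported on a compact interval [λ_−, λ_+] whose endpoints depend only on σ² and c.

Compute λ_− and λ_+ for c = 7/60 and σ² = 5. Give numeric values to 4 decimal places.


c = 7/60 = 0.116667; √c = 0.341565.
λ_− = σ² (1 − √c)² = 5 · (1 − 0.341565)² = 5 · (0.658435)² = 2.167683.
λ_+ = σ² (1 + √c)² = 5 · (1 + 0.341565)² = 5 · (1.341565)² = 8.998984.

Rounded to 4 decimal places: λ_− ≈ 2.1677, λ_+ ≈ 8.9990.


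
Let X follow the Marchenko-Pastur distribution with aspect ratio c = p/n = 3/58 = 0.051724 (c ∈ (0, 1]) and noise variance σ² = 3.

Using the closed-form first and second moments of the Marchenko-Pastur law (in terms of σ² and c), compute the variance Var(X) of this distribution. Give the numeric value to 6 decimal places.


Recall the MP moments m_1 = E[X] = σ² and m_2 = E[X²] = σ⁴ (1 + c).
m_1 = E[X] = σ² = 3, so m_1² = 9.
m_2 = E[X²] = σ⁴ (1 + c) = 9 · (1 + 0.051724) = 9 · 1.051724 = 9.465517.
(Note m_2 − m_1² simplifies to c · σ⁴ = 0.051724 · 9.)

Var(X) = m_2 − m_1² = 9.465517 − 9 = 0.465517.


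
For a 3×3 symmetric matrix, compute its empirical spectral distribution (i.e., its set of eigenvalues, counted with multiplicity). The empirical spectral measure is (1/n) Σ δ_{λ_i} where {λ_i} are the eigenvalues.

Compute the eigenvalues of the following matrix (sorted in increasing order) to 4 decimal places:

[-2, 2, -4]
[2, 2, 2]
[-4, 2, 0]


Since M is real symmetric, all three eigenvalues are real; they are the roots of det(λI − M) = λ³ − (tr M) λ² + s λ − det M, where s is the sum of the principal 2×2 minors.
tr M = -2 + 2 + 0 = 0.
s = ((-2)·2 − 2²) + ((-2)·0 − (-4)²) + (2·0 − 2²) = -8 + (-16) + (-4) = -28.
det M (expand along row 1) = (-2)·(-4) − 2·8 + (-4)·12 = -56.
Characteristic polynomial: λ³ − 28λ + 56 = 0.
Substitute λ = y + (tr M)/3 = y + 0.000000 to remove the quadratic term: y³ + p·y + q = 0 with p = s − (tr M)²/3 = -28.000000 and q = −2(tr M)³/27 + (tr M)·s/3 − det M = 56.000000.
Three real roots ⇒ use the trigonometric (Viète) form: r = 2√(−p/3) = 6.110101, φ = arccos(3q/(p·r)) = arccos(-0.981981) = 2.951467 rad.
y_k = r·cos(φ/3 − 2πk/3) for k = 0, 1, 2 gives y = 3.384043, 2.713792, -6.097835.
λ_k = y_k + 0.000000 gives λ = 3.3840, 2.7138, -6.0978 (check: the sum is 0.0000 = tr M).

Eigenvalues sorted in increasing order: [-6.0978, 2.7138, 3.3840].


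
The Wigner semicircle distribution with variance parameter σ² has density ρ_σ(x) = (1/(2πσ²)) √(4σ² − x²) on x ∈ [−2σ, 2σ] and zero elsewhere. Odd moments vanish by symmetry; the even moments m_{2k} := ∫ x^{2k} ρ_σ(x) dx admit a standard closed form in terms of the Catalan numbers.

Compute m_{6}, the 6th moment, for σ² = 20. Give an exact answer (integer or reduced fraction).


By the scaled semicircle moment identity, m_{2k} = σ^{2k} · C_k with k = 3.
C_3 = (1/(k+1)) · C(2k, k) = (1/4) · C(6, 3) = (1/4) · 20 = 5.
σ^{2k} = (σ²)^k = (20)^3 = 8000.

Therefore m_{6} = σ^{6} · C_3 = 8000 · 5 = 40000.


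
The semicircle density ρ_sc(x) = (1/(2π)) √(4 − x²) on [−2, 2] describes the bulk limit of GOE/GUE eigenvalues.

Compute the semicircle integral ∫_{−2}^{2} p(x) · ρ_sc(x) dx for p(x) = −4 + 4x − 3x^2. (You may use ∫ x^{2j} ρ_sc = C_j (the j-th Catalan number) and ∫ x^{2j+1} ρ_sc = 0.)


Write p(x) = Σ a_i x^i, split into monomials and integrate each against ρ_sc separately.
Using ∫ x^{2j} ρ_sc = C_j = (1/(j+1)) C(2j, j) (Catalan numbers) and ∫ x^{2j+1} ρ_sc = 0 (odd monomials vanish by symmetry):
  i = 0 (even): a_0 · C_{0} = -4 · 1 = -4
  i = 1 (odd): ∫ x^1 ρ_sc = 0 (vanishes)
  i = 2 (even): a_2 · C_{1} = -3 · 1 = -3

Summing the contributions: ∫_{−2}^{2} p(x) ρ_sc(x) dx = (-4) + (-3) = -7.


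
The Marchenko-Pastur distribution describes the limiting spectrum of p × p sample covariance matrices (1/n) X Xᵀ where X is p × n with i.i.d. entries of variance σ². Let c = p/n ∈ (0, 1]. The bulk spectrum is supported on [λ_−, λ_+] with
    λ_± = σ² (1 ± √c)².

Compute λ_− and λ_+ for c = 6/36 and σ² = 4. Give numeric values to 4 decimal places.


c = 6/36 = 0.166667; √c = 0.408248.
λ_− = σ² (1 − √c)² = 4 · (1 − 0.408248)² = 4 · (0.591752)² = 1.400680.
λ_+ = σ² (1 + √c)² = 4 · (1 + 0.408248)² = 4 · (1.408248)² = 7.932653.

Rounded to 4 decimal places: λ_− ≈ 1.4007, λ_+ ≈ 7.9327.


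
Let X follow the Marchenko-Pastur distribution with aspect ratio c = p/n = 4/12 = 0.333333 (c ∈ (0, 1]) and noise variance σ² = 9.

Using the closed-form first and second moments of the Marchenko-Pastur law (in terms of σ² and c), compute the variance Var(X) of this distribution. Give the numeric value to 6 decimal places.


Recall the MP moments m_1 = E[X] = σ² and m_2 = E[X²] = σ⁴ (1 + c).
m_1 = E[X] = σ² = 9, so m_1² = 81.
m_2 = E[X²] = σ⁴ (1 + c) = 81 · (1 + 0.333333) = 81 · 1.333333 = 108.000000.
(Note m_2 − m_1² simplifies to c · σ⁴ = 0.333333 · 81.)

Var(X) = m_2 − m_1² = 108.000000 − 81 = 27.000000.


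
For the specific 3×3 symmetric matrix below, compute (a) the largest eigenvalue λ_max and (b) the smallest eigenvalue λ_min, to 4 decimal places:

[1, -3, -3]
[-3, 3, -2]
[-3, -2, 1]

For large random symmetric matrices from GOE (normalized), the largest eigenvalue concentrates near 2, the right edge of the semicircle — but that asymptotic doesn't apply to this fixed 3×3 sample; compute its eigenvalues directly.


Since M is real symmetric, all three eigenvalues are real; they are the roots of det(λI − M) = λ³ − (tr M) λ² + s λ − det M, where s is the sum of the principal 2×2 minors.
tr M = 1 + 3 + 1 = 5.
s = (1·3 − (-3)²) + (1·1 − (-3)²) + (3·1 − (-2)²) = -6 + (-8) + (-1) = -15.
det M (expand along row 1) = 1·(-1) − (-3)·(-9) + (-3)·15 = -73.
Characteristic polynomial: λ³ − 5λ² − 15λ + 73 = 0.
Substitute λ = y + (tr M)/3 = y + 1.666667 to remove the quadratic term: y³ + p·y + q = 0 with p = s − (tr M)²/3 = -23.333333 and q = −2(tr M)³/27 + (tr M)·s/3 − det M = 38.740741.
Three real roots ⇒ use the trigonometric (Viète) form: r = 2√(−p/3) = 5.577734, φ = arccos(3q/(p·r)) = arccos(-0.893007) = 2.674778 rad.
y_k = r·cos(φ/3 − 2πk/3) for k = 0, 1, 2 gives y = 3.503785, 2.006559, -5.510343.
λ_k = y_k + 1.666667 gives λ = 5.1705, 3.6732, -3.8437 (check: the sum is 5.0000 = tr M).

Hence λ_max = 5.1705 and λ_min = -3.8437.


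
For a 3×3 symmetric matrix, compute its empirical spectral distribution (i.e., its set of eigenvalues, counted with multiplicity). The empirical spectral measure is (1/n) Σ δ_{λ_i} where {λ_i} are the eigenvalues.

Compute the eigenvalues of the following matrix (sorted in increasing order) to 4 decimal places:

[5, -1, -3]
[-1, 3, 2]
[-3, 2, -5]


Since M is real symmetric, all three eigenvalues are real; they are the roots of det(λI − M) = λ³ − (tr M) λ² + s λ − det M, where s is the sum of the principal 2×2 minors.
tr M = 5 + 3 + (-5) = 3.
s = (5·3 − (-1)²) + (5·(-5) − (-3)²) + (3·(-5) − 2²) = 14 + (-34) + (-19) = -39.
det M (expand along row 1) = 5·(-19) − (-1)·11 + (-3)·7 = -105.
Characteristic polynomial: λ³ − 3λ² − 39λ + 105 = 0.
Substitute λ = y + (tr M)/3 = y + 1.000000 to remove the quadratic term: y³ + p·y + q = 0 with p = s − (tr M)²/3 = -42.000000 and q = −2(tr M)³/27 + (tr M)·s/3 − det M = 64.000000.
Three real roots ⇒ use the trigonometric (Viète) form: r = 2√(−p/3) = 7.483315, φ = arccos(3q/(p·r)) = arccos(-0.610883) = 2.227972 rad.
y_k = r·cos(φ/3 − 2πk/3) for k = 0, 1, 2 gives y = 5.512765, 1.626204, -7.138969.
λ_k = y_k + 1.000000 gives λ = 6.5128, 2.6262, -6.1390 (check: the sum is 3.0000 = tr M).

Eigenvalues sorted in increasing order: [-6.1390, 2.6262, 6.5128].
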